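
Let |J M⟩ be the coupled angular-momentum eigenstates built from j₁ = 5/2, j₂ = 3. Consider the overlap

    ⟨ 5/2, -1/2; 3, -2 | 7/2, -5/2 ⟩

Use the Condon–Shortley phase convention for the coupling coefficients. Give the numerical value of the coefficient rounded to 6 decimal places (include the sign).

-0.178174  (= −√(2/63))

j₁+j₂−J=2  J+j₁−j₂=3  J−j₁+j₂=4  j₁+j₂+J+1=10
(j₁±m₁, j₂±m₂, J±M) = (2,3,1,5,1,6)
P² = 4608/7
sum k=0..1:
  [0] +1/72 = 1/72
  [1] −1/48 = -1/48
S = -1/144
C² = P²·S² = 2/63 ; C = -0.178174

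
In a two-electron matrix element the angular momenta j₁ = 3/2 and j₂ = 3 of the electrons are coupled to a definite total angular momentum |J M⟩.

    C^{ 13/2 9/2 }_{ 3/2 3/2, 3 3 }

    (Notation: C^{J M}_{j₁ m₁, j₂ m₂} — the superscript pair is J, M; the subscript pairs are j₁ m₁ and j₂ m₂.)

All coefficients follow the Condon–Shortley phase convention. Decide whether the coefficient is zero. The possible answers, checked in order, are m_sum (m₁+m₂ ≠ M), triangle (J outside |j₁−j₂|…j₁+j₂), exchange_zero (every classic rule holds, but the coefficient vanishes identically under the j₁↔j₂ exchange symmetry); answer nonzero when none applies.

triangle

m-sum: m₁+m₂ = 3/2+3 = 9/2, M = 9/2  ✓
triangle: need |j₁−j₂| ≤ J ≤ j₁+j₂, i.e. J ∈ [3/2, 9/2]; J = 13/2 is outside ✗ ⇒ coefficient is 0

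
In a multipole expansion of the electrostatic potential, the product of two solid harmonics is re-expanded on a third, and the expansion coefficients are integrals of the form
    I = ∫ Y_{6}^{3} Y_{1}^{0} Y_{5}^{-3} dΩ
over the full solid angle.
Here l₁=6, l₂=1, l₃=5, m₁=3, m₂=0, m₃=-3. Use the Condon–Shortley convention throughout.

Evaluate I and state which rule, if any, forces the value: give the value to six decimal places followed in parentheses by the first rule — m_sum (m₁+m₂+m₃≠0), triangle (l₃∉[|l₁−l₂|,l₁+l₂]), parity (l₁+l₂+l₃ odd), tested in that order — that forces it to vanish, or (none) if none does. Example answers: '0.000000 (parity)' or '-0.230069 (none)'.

-0.212310 (none)

Rules hold: Σm=0, L=12 even, 5≤5≤7.
N = 13·3·11 = 429
Δ = 2!·10!·0!/13! = 1/858
Racah Σ t=1..1: t=1:−1/14400 = -1/14400
⇒ 3j(6 1 5; 0 0 0)² = 6/143, sgn +1
Racah Σ t=1..1: t=1:−1/80640 = -1/80640
⇒ 3j(6 1 5; 3 0 -3)² = 9/286, sgn -1
4πI² = N·(3j₀)²·(3jₘ)² = 81/143
I = -1·√(0.566434/4π) = -0.21230956
No selection rule forces the value: the integral is nonzero (none).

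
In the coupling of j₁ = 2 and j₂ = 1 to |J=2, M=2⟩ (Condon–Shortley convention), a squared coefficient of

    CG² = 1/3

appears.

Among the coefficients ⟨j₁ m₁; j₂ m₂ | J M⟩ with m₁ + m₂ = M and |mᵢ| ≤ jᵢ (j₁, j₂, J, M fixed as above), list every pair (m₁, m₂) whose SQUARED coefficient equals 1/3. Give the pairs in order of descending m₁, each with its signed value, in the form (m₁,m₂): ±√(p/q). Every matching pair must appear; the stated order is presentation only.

Admissible pairs with m₁+m₂ = M = 2: (1,1), (2,0)
  (m₁,m₂)=(2,0): CG² = 2/3, CG = +√(2/3)
  (m₁,m₂)=(1,1): CG² = 1/3, CG = −√(1/3)   ← matches the target
Pairs with CG² = 1/3: (1,1): −√(1/3)

(1,1): −√(1/3)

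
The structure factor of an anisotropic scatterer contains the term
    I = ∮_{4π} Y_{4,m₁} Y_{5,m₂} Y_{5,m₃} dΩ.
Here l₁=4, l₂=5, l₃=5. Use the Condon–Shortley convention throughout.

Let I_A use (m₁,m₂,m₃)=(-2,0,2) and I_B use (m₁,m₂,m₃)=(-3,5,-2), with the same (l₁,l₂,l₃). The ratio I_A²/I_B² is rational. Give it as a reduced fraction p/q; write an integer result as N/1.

Shared (l₁,l₂,l₃)=(4,5,5): N and (l;000)² cancel in I_A²/I_B².
A: Δ = 4!·4!·6!/15! = 1/3153150; Racah Σ t=2..4: t=2:+1/3456 t=3:−1/1728 t=4:+1/11520 = -7/34560; ⇒ 3j(4 5 5; -2 0 2)² = 7/858, sgn +1
B: Δ = 4!·4!·6!/15! = 1/3153150; Racah Σ t=4..4: t=4:+1/103680 = 1/103680; ⇒ 3j(4 5 5; -3 5 -2)² = 7/429, sgn -1
I_A²/I_B² = (7/858)/(7/429) = 1/2

1/2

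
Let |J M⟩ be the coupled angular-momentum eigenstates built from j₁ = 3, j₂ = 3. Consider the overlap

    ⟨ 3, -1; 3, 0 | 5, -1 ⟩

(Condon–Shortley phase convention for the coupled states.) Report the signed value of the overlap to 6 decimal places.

√[11·1!5!5!/12! · 2!4!3!3!4!6!] = √(69120/7)
  +(−1)^0/∏(0,1,4,3,1,2)! = 1/288  (running 1/288)
  +(−1)^1/∏(1,0,3,2,2,3)! = -1/144  (running -1/288)
⟨..|..⟩ = √(69120/7)·(-1/288) = -0.345033

-0.345033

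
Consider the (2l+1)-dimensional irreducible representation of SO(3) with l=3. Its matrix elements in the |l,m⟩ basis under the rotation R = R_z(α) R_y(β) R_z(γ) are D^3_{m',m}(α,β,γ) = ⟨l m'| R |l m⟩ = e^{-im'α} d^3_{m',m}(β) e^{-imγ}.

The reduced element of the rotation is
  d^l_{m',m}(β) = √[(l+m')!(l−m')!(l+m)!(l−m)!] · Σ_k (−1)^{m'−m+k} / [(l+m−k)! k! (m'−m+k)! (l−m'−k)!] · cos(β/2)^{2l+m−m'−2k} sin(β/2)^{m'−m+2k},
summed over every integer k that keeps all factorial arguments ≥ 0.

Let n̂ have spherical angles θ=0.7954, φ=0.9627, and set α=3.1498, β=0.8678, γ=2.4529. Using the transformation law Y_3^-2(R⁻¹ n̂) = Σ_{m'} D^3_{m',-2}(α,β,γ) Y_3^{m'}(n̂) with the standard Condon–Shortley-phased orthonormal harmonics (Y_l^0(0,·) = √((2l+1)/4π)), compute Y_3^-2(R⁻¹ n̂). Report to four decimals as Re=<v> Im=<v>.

Re=-0.1207 Im=-0.0669

Need the full column D^3_{m',-2} for m'=−3..3 at α=3.1498, β=0.8678, γ=2.4529.
cos(β/2)=0.907333, sin(β/2)=0.420413
d^3_{-3,-2}: single k=1 term ⇒ +0.633264;  D = -0.136981+0.618272i
d^3_{-2,-2}: k∈[0..1] ⇒ +0.557957 -0.598947 = -0.040990;  D = -0.008538+0.040091i
d^3_{-1,-2}: k∈[0..1] ⇒ -0.817541 +0.351041 = -0.466500;  D = +0.093419-0.457051i
d^3_{0,-2}: k∈[0..1] ⇒ +0.656113 -0.140863 = +0.515250;  D = +0.099035-0.505643i
d^3_{1,-2}: k∈[0..1] ⇒ -0.351041 +0.037683 = -0.313358;  D = +0.057704-0.307999i
d^3_{2,-2}: k∈[0..1] ⇒ +0.128590 -0.005521 = +0.123068;  D = +0.021669-0.121146i
d^3_{3,-2}: single k=0 term ⇒ -0.029189;  D = +0.004903-0.028774i
Y_3^{m'}(θ=0.7954,φ=0.9627) and Σ D·Y over m':
  (-0.1370+0.6183i)·(-0.1471-0.0381i)  (-0.0085+0.0401i)·(-0.1267-0.3421i)  (+0.0934-0.4571i)·(+0.1912-0.2747i)  (+0.0990-0.5056i)·(-0.1437+0.0000i)  (+0.0577-0.3080i)·(-0.1912-0.2747i)  (+0.0217-0.1211i)·(-0.1267+0.3421i)  (+0.0049-0.0288i)·(+0.1471-0.0381i)
Y_3^-2(R⁻¹ n̂) = -0.120691-0.066902i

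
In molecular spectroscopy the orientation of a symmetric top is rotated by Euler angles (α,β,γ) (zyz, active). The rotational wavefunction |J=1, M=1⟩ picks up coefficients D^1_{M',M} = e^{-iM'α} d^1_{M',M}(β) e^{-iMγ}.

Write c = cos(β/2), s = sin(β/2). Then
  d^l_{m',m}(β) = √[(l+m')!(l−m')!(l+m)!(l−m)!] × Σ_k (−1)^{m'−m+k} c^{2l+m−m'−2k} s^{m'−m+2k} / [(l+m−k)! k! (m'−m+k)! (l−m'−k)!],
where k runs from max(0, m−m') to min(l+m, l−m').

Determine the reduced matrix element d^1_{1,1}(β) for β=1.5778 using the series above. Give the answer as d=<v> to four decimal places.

d^1_{1,1}(β=1.5778) via the finite sum:
Half-angle: c=0.704626, s=0.709579. N=√(2·1·2·1)=2.000000
Admissible k: 0..0 (factorial args all ≥0)
  k=0: (−1)^0·2.0000/(2)·0.7046^2·0.7096^0 = +0.496498
d^1_{1,1}(1.5778) = +0.496498

d=0.4965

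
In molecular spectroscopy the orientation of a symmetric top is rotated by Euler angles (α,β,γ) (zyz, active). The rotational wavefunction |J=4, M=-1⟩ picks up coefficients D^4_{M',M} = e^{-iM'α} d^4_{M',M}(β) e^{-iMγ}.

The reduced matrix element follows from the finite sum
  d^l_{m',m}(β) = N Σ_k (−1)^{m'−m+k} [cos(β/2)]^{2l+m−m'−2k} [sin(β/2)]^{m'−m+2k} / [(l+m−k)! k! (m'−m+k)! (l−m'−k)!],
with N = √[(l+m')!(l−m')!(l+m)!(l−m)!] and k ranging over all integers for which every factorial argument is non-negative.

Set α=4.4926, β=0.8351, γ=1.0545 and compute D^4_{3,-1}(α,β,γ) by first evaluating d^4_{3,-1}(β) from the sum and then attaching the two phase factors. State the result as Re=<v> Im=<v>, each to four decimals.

D^4_{3,-1}(4.4926,0.8351,1.0545) = e^{-i·3·4.4926}·d^4_{3,-1}(0.8351)·e^{-i·-1·1.0545}. Compute d first:
Half-angle: c=0.914085, s=0.405522. N=√(5040·1·6·120)=1904.940944
k∈{0,1} keeps every argument non-negative
  k=0: (−1)^4·1904.9409/(144)·0.9141^4·0.4055^4 = +0.249761
  k=1: (−1)^5·1904.9409/(240)·0.9141^2·0.4055^6 = -0.029494
d^4_{3,-1}(0.8351) = +0.249761 -0.029494 = +0.220267
Phases: e^{-i·(3)·4.4926}=+0.612617-0.790380i, e^{-i·(-1)·1.0545}=+0.493663+0.869654i ⇒ D=+0.218016+0.031406i

Re=0.2180 Im=0.0314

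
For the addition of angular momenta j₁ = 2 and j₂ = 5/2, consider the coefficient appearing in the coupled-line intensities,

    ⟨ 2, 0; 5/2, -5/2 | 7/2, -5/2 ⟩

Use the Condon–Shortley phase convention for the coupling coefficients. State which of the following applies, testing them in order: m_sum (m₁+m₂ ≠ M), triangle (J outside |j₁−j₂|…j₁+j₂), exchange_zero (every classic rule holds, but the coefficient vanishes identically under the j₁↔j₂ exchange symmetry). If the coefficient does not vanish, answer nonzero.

m-sum: m₁+m₂ = 0+(-5/2) = -5/2, M = -5/2  ✓
triangle: |j₁−j₂| = 1/2 ≤ J = 7/2 ≤ j₁+j₂ = 9/2  ✓
exchange: j₁≠j₂ or m₁≠m₂ — the exchange symmetry imposes no constraint here
value check: CG = +√(10/21) = +0.690066 ≠ 0

nonzero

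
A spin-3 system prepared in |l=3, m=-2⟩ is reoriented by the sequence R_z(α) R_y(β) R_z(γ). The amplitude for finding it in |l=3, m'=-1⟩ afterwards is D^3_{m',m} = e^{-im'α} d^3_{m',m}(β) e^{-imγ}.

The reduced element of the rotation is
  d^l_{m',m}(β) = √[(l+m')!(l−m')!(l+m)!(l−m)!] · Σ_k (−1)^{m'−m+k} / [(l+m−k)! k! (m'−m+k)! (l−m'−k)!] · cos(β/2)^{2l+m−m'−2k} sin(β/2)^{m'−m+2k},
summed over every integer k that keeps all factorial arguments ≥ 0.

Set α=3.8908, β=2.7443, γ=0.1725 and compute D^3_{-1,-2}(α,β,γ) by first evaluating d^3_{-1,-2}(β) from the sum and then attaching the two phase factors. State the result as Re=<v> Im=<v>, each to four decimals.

Re=-0.0206 Im=-0.0399

First d^3_{-1,-2}(β=2.7443), then the phase factors e^{-i(-1)α} and e^{-i(-2)γ}:
c=cos(2.744300/2)=0.197342, s=sin(2.744300/2)=0.980335; N=√[2·24·1·120]=75.894664
k: max(0,(-2)−(-1))=0 … min(3+(-2),3−(-1))=1
  k=0: (−1)^1·75.8947/(24)·0.1973^5·0.9803^1 = -0.000928
  k=1: (−1)^2·75.8947/(12)·0.1973^3·0.9803^3 = +0.045795
d^3_{-1,-2}(2.7443) = -0.000928 +0.045795 = +0.044867
Phases: e^{-i·(-1)·3.8908}=-0.732229-0.681059i, e^{-i·(-2)·0.1725}=+0.941075+0.338197i ⇒ D=-0.020583-0.039867i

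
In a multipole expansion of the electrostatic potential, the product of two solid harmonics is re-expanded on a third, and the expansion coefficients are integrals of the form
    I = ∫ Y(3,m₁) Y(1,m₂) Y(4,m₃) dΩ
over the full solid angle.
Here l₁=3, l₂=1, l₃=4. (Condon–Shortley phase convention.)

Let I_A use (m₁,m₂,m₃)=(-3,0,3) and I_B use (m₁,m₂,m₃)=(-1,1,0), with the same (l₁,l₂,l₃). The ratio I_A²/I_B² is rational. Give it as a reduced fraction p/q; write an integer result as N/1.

7/6

l's match ⇒ only the (l;m) 3-j factors differ between A and B.
A: triangle coeff Δ(3,1,4) = 1/252; Σ_t [0,0]: t=0:+1/720 = 1/720; (3j)²=1/36 [(3 1 4; -3 0 3)], sign=-1
B: triangle coeff Δ(3,1,4) = 1/252; Σ_t [0,0]: t=0:+1/96 = 1/96; (3j)²=1/42 [(3 1 4; -1 1 0)], sign=+1
I_A²/I_B² = (1/36)/(1/42) = 7/6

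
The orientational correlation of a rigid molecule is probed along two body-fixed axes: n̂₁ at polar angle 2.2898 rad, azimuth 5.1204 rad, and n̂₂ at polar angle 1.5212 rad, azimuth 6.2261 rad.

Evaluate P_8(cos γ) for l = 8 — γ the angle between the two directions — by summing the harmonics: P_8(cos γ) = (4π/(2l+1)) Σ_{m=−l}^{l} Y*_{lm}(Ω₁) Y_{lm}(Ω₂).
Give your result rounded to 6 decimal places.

-0.244815

Expand P_8 via completeness: Σ_{m} conj(Y_{8,m}) at Ω₁ times Y_{8,m} at Ω₂ —
  m=-8: (-0.052575-0.006473i) × (+0.458077+0.225064i) = -0.022627-0.014798i  (running Σ = -0.022627-0.014798i)
  m=-7: (+0.052237+0.177959i) × (+0.093352+0.039424i) = -0.002139+0.018672i  (running Σ = -0.024766+0.003874i)
  m=-6: (+0.289345-0.240528i) × (-0.338969-0.120865i) = -0.127150+0.046560i  (running Σ = -0.151917+0.050434i)
  m=-5: (-0.404106-0.204895i) × (-0.113916-0.033427i) = +0.039185+0.036849i  (running Σ = -0.112731+0.087283i)
  m=-4: (-0.012965+0.211414i) × (+0.307069+0.071361i) = -0.019068+0.063993i  (running Σ = -0.131799+0.151277i)
  m=-3: (-0.216608+0.078274i) × (+0.124830+0.021589i) = -0.028729+0.005095i  (running Σ = -0.160528+0.156371i)
  m=-2: (+0.240372+0.255564i) × (-0.294010-0.033714i) = -0.062056-0.083242i  (running Σ = -0.222584+0.073129i)
  m=-1: (-0.030481+0.070514i) × (-0.129822-0.007419i) = +0.004480-0.008928i  (running Σ = -0.218104+0.064201i)
  m=0: (+0.361785-0.000000i) × (+0.290276+0.000000i) = +0.105018+0.000000i  (running Σ = -0.113086+0.064201i)
  m=1: (+0.030481+0.070514i) × (+0.129822-0.007419i) = +0.004480+0.008928i  (running Σ = -0.108606+0.073129i)
  m=2: (+0.240372-0.255564i) × (-0.294010+0.033714i) = -0.062056+0.083242i  (running Σ = -0.170661+0.156371i)
  m=3: (+0.216608+0.078274i) × (-0.124830+0.021589i) = -0.028729-0.005095i  (running Σ = -0.199390+0.151277i)
  m=4: (-0.012965-0.211414i) × (+0.307069-0.071361i) = -0.019068-0.063993i  (running Σ = -0.218458+0.087283i)
  m=5: (+0.404106-0.204895i) × (+0.113916-0.033427i) = +0.039185-0.036849i  (running Σ = -0.179273+0.050434i)
  m=6: (+0.289345+0.240528i) × (-0.338969+0.120865i) = -0.127150-0.046560i  (running Σ = -0.306423+0.003874i)
  m=7: (-0.052237+0.177959i) × (-0.093352+0.039424i) = -0.002139-0.018672i  (running Σ = -0.308563-0.014798i)
  m=8: (-0.052575+0.006473i) × (+0.458077-0.225064i) = -0.022627+0.014798i  (running Σ = -0.331190+0.000000i)
Σ over m = -0.331190+0.000000i; ×(4π/17) → -0.244815+0.000000i. Real part: -0.244815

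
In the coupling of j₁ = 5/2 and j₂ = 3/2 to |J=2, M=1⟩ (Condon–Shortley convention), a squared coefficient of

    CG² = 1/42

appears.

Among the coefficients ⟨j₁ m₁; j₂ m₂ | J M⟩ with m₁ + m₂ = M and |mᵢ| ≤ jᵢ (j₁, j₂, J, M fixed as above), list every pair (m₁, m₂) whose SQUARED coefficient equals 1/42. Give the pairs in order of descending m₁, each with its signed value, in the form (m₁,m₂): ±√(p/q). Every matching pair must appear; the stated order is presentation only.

Admissible pairs with m₁+m₂ = M = 1: (-1/2,3/2), (1/2,1/2), (3/2,-1/2), (5/2,-3/2)
  (m₁,m₂)=(5/2,-3/2): CG² = 5/14, CG = +√(5/14)
  (m₁,m₂)=(3/2,-1/2): CG² = 1/42, CG = +√(1/42)   ← matches the target
  (m₁,m₂)=(1/2,1/2): CG² = 25/84, CG = −√(25/84)
  (m₁,m₂)=(-1/2,3/2): CG² = 9/28, CG = +√(9/28)
Pairs with CG² = 1/42: (3/2,-1/2): +√(1/42)

(3/2,-1/2): +√(1/42)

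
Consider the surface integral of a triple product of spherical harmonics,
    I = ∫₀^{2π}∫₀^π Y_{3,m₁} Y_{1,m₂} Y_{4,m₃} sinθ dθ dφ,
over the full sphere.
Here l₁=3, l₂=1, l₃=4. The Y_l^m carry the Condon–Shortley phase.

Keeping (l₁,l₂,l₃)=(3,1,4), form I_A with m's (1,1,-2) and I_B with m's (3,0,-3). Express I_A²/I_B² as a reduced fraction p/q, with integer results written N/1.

15/7

l's match ⇒ only the (l;m) 3-j factors differ between A and B.
A: triangle coeff Δ(3,1,4) = 1/252; Σ_t [0,0]: t=0:+1/96 = 1/96; (3j)²=5/84 [(3 1 4; 1 1 -2)], sign=+1
B: triangle coeff Δ(3,1,4) = 1/252; Σ_t [0,0]: t=0:+1/720 = 1/720; (3j)²=1/36 [(3 1 4; 3 0 -3)], sign=-1
I_A²/I_B² = (5/84)/(1/36) = 15/7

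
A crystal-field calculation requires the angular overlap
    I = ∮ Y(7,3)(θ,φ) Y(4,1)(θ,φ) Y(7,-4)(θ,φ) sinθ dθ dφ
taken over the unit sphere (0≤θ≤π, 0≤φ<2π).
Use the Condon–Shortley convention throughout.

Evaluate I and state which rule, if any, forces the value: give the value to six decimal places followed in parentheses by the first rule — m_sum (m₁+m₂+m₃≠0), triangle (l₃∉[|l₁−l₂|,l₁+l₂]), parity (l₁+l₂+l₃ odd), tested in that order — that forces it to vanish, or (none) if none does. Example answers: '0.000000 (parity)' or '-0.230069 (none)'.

m-sum 0 ✓  L=18 even ✓  3≤7≤11 ✓
Π(2lᵢ+1) = 15×9×15 = 2025
triangle coeff Δ(7,4,7) = 1/58198140
Σ_t [0,4]: t=0:+1/17418240 t=1:−1/622080 t=2:+1/230400 t=3:−1/622080 t=4:+1/17418240 = 1/806400
(3j)²=2268/230945 [(7 4 7; 0 0 0)], sign=-1
Σ_t [1,4]: t=1:−1/4354560 t=2:+1/1935360 t=3:−1/8709120 t=4:+1/522547200 = 13/74649600
(3j)²=91/11628 [(7 4 7; 3 1 -4)], sign=-1
⇒ 4πI² = 178605/1147619
I = (+1)√(178605/1147619/(4π)) = 0.11128663
No selection rule forces the value: the integral is nonzero (none).

0.111287 (none)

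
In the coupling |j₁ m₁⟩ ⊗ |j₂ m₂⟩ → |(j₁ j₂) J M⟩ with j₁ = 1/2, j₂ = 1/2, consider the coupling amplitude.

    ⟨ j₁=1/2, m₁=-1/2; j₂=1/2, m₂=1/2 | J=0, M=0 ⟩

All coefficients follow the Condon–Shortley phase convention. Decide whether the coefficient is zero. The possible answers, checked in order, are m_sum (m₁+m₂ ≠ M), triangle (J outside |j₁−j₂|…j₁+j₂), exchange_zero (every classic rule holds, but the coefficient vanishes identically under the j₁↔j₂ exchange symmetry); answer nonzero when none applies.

m-sum: m₁+m₂ = -1/2+1/2 = 0, M = 0  ✓
triangle: |j₁−j₂| = 0 ≤ J = 0 ≤ j₁+j₂ = 1  ✓
exchange: j₁≠j₂ or m₁≠m₂ — the exchange symmetry imposes no constraint here
value check: CG = −√(1/2) = -0.707107 ≠ 0

nonzero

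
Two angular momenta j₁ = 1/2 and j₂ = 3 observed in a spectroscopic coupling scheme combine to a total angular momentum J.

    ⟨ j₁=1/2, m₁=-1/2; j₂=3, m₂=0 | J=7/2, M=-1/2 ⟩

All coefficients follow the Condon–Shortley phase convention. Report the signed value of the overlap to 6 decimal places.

triangle: 0!*1!*6!/8! = 720/40320
(j±m)!: 0!*1!*3!*3!*3!*4! = 5184
prefactor² = (2J+1)*Δ*N² = 5184/7
  k=0: +1/(0!*0!*1!*3!*0!*3!) = 1/36
Σ = 1/36  ⇒  CG² = 5184/7*(1/36)² = 4/7
CG = +√(4/7) = +0.755929

+0.755929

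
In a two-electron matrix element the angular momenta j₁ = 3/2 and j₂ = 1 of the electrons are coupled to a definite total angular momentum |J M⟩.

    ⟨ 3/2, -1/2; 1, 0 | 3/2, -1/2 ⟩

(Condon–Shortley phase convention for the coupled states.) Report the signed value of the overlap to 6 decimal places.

-0.258199

√[4·1!2!1!/5! · 1!2!1!1!1!2!] = √(4/15)
  +(−1)^0/∏(0,1,2,1,0,0)! = 1/2  (running 1/2)
  +(−1)^1/∏(1,0,1,0,1,1)! = -1  (running -1/2)
⟨..|..⟩ = √(4/15)·(-1/2) = -0.258199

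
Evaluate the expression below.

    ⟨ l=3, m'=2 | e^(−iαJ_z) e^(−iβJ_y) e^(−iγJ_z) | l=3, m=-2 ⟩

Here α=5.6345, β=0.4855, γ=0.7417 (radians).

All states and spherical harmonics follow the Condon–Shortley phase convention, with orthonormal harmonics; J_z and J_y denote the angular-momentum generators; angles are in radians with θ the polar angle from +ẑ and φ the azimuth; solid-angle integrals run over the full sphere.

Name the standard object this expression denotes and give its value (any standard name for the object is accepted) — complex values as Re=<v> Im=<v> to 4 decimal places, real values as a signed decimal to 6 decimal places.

Wigner D-matrix element, Re=-0.0145 Im=0.0055

This is a Wigner D-matrix element — the rotation-matrix element ⟨l m'| R(α,β,γ) |l m⟩ in the angular-momentum basis.
Split into d^3_{2,-2}(β=0.4855) × two z-phases.
c=cos(0.485500/2)=0.970681, s=sin(0.485500/2)=0.240373; N=√[120·1·1·120]=120.000000
k∈{0,1} keeps every argument non-negative
  k=0: (−1)^4·120.0000/(24)·0.9707^2·0.2404^4 = +0.015728
  k=1: (−1)^5·120.0000/(120)·0.9707^0·0.2404^6 = -0.000193
d^3_{2,-2}(0.4855) = +0.015728 -0.000193 = +0.015535
Attach z-rotation phases: D = e^{-i(2)(5.6345)}·(+0.015535)·e^{-i(-2)(0.7417)} = -0.014534+0.005484i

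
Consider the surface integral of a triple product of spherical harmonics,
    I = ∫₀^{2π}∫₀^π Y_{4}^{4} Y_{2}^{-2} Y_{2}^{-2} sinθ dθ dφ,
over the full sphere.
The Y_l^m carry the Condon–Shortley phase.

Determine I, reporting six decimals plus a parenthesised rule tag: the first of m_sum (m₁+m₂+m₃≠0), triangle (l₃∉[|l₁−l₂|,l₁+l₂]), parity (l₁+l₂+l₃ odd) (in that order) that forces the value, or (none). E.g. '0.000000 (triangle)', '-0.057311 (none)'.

0.337168 (none)

m-sum 0 ✓  L=8 even ✓  2≤2≤6 ✓
Π(2lᵢ+1) = 9×5×5 = 225
triangle coeff Δ(4,2,2) = 1/630
Σ_t [2,2]: t=2:+1/16 = 1/16
(3j)²=2/35 [(4 2 2; 0 0 0)], sign=+1
Σ_t [0,0]: t=0:+1/576 = 1/576
(3j)²=1/9 [(4 2 2; 4 -2 -2)], sign=+1
⇒ 4πI² = 10/7
I = (+1)√(10/7/(4π)) = 0.33716777
No selection rule forces the value: the integral is nonzero (none).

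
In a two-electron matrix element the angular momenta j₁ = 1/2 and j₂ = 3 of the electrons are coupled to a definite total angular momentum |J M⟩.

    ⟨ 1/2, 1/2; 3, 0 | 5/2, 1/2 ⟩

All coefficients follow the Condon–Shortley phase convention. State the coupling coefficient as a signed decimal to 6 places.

+0.654654

j₁+j₂−J=1  J+j₁−j₂=0  J−j₁+j₂=5  j₁+j₂+J+1=7
(j₁±m₁, j₂±m₂, J±M) = (1,0,3,3,3,2)
P² = 432/7
sum k=0..0:
  [0] +1/12 = 1/12
S = 1/12
C² = P²·S² = 3/7 ; C = +0.654654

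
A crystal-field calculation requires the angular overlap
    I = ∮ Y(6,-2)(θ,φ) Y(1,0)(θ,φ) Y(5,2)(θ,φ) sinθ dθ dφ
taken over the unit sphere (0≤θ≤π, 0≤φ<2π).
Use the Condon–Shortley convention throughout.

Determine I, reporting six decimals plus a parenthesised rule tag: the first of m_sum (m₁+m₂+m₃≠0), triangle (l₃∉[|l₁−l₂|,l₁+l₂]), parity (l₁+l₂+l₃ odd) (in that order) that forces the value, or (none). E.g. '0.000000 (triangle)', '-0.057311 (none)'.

m-sum 0 ✓  L=12 even ✓  5≤5≤7 ✓
Π(2lᵢ+1) = 13×3×11 = 429
triangle coeff Δ(6,1,5) = 1/858
Σ_t [1,1]: t=1:−1/14400 = -1/14400
(3j)²=6/143 [(6 1 5; 0 0 0)], sign=+1
Σ_t [1,1]: t=1:−1/30240 = -1/30240
(3j)²=16/429 [(6 1 5; -2 0 2)], sign=+1
⇒ 4πI² = 96/143
I = (+1)√(96/143/(4π)) = 0.23113338
No selection rule forces the value: the integral is nonzero (none).

0.231133 (none)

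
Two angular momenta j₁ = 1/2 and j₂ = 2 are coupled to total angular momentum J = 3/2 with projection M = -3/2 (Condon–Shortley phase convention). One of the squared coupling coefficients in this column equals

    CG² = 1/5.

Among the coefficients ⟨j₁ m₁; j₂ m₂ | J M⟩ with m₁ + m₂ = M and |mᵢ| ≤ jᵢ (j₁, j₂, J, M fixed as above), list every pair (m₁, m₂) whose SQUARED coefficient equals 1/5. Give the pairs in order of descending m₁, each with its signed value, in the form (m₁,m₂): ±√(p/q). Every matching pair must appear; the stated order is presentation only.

(-1/2,-1): −√(1/5)

Admissible pairs with m₁+m₂ = M = -3/2: (-1/2,-1), (1/2,-2)
  (m₁,m₂)=(1/2,-2): CG² = 4/5, CG = +√(4/5)
  (m₁,m₂)=(-1/2,-1): CG² = 1/5, CG = −√(1/5)   ← matches the target
Pairs with CG² = 1/5: (-1/2,-1): −√(1/5)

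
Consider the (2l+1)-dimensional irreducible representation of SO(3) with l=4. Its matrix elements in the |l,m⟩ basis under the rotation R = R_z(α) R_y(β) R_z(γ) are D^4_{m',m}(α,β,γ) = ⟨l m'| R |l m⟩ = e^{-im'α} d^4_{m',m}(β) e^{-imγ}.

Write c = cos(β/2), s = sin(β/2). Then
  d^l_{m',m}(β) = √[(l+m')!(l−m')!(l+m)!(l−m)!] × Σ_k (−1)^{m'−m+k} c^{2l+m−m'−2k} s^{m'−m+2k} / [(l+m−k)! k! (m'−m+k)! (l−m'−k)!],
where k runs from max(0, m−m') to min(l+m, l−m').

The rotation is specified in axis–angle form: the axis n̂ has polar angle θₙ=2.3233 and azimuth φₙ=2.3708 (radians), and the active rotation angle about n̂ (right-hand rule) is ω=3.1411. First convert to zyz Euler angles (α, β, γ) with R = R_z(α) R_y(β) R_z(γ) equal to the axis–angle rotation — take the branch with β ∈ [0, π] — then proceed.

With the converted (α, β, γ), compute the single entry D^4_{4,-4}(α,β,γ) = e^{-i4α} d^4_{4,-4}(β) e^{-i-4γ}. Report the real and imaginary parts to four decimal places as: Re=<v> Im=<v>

Axis–angle → zyz. n̂ = (sinθₙcosφₙ, sinθₙsinφₙ, cosθₙ) = (-0.523657, +0.508580, -0.683469), ω = 3.1411.
R = I cosω + sinω [n̂]ₓ + (1−cosω) n̂n̂ᵀ gives
  R = [-0.451566, -0.532307, +0.716057; -0.532980, -0.482693, -0.694939; +0.715556, -0.695455, -0.065741]
β = atan2(√(R₁₃²+R₂₃²), R₃₃) = 1.636585; α = atan2(R₂₃, R₁₃) mod 2π = 5.512753; γ = atan2(R₃₂, −R₃₁) mod 2π = 3.912746
Split into d^4_{4,-4}(β=1.6366) × two z-phases.
With c≡cos(β/2)=0.683469 and s≡sin(β/2)=0.729980, N=[40320·1·1·40320]^{1/2}=40320.000000
Admissible k: 0..0 (factorial args all ≥0)
  k=0: (−1)^8·40320.0000/(40320)·0.6835^0·0.7300^8 = +0.080628
d^4_{4,-4}(1.6366) = +0.080628
Attach z-rotation phases: D = e^{-i(4)(5.5128)}·(+0.080628)·e^{-i(-4)(3.9127)} = +0.080079-0.009400i

Re=0.0801 Im=-0.0094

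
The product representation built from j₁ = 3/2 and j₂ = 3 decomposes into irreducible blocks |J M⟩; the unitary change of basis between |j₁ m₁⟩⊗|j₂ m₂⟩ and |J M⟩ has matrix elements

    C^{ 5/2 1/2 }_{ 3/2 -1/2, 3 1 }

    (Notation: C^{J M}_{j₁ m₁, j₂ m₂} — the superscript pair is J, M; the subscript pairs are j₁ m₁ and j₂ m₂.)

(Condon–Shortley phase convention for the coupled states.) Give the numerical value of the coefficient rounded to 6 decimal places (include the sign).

−√(1/70) ≈ -0.119523

√[6·2!1!4!/8! · 1!2!4!2!3!2!] = √(288/35)
  +(−1)^1/∏(1,1,1,3,0,1)! = -1/6  (running -1/6)
  +(−1)^2/∏(2,0,0,2,1,2)! = 1/8  (running -1/24)
⟨..|..⟩ = √(288/35)·(-1/24) = -0.119523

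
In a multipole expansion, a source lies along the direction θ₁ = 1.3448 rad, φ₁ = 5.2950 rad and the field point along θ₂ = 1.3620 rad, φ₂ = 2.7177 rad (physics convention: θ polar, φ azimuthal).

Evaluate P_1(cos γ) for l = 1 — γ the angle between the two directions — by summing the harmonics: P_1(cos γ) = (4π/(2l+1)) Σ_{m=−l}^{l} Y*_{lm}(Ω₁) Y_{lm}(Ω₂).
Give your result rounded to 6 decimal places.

Expand P_1 via completeness: Σ_{m} conj(Y_{1,m}) at Ω₁ times Y_{1,m} at Ω₂ —
  term(m=-1) = (-0.096161, 0.060865)   from Y*(Ω₁)=(0.185259, -0.281161), Y(Ω₂)=(-0.308076, -0.139019)
  term(m=+0) = (0.011088, 0.000000)   from Y*(Ω₁)=(0.109485, -0.000000), Y(Ω₂)=(0.101279, 0.000000)
  term(m=+1) = (-0.096161, -0.060865)   from Y*(Ω₁)=(-0.185259, -0.281161), Y(Ω₂)=(0.308076, -0.139019)
Total Σ_m = (-0.181233, 0.000000). Multiply by 4.188790: (-0.759148, 0.000000). P_1(cos γ) = -0.759148

-0.759148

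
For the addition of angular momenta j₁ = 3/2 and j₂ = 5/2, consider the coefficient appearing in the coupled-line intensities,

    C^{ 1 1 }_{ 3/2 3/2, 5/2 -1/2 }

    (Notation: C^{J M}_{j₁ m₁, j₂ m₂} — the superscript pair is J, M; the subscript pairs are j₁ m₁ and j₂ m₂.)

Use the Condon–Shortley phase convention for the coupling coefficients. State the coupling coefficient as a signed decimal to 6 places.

+√(1/20) = +0.223607

√[3·3!0!2!/6! · 3!0!2!3!2!0!] = √(36/5)
  +(−1)^0/∏(0,3,0,2,0,0)! = 1/12  (running 1/12)
⟨..|..⟩ = √(36/5)·(1/12) = +0.223607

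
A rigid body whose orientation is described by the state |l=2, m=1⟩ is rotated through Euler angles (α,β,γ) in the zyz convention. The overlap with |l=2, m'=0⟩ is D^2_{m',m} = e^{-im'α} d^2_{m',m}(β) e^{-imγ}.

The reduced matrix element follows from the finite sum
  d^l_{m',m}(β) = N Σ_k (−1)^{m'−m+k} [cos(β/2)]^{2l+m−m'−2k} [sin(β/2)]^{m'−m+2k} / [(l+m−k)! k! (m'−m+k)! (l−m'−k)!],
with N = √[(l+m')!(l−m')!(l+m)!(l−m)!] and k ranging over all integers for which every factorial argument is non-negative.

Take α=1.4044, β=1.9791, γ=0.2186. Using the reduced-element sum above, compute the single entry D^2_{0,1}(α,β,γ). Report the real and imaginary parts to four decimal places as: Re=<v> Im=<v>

Re=-0.4357 Im=0.0968

Split into d^2_{0,1}(β=1.9791) × two z-phases.
c=cos(1.979100/2)=0.549066, s=sin(1.979100/2)=0.835779; N=√[2·2·6·1]=4.898979
k: max(0,(1)−(0))=1 … min(2+(1),2−(0))=2
  k=1: (−1)^0·4.8990/(2)·0.5491^3·0.8358^1 = +0.338876
  k=2: (−1)^1·4.8990/(2)·0.5491^1·0.8358^3 = -0.785190
d^2_{0,1}(1.9791) = +0.338876 -0.785190 = -0.446314
D = (+1.000000+0.000000i)·(-0.446314)·(+0.976202-0.216863i) = -0.435692+0.096789i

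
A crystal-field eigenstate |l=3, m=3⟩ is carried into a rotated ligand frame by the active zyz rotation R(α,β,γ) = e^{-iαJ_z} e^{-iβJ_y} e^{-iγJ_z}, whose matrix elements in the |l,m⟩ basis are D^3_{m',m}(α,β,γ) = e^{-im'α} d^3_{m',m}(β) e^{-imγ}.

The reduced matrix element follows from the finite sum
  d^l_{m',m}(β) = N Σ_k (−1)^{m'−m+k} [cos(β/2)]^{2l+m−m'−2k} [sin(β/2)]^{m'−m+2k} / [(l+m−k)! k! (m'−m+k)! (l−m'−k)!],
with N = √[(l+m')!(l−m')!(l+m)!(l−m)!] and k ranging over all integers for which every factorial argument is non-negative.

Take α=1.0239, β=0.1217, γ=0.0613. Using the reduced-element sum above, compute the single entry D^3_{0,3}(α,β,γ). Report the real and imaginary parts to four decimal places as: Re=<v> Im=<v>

Split into d^3_{0,3}(β=0.1217) × two z-phases.
With c≡cos(β/2)=0.998149 and s≡sin(β/2)=0.060812, N=[6·6·720·1]^{1/2}=160.996894
The bounds max(0,m−m')=3 and min(l+m,l−m')=3 give 1 term
  k=3: (−1)^0·160.9969/(36)·0.9981^3·0.0608^3 = +0.001000
d^3_{0,3}(0.1217) = +0.001000
D = (+1.000000+0.000000i)·(+0.001000)·(+0.983138-0.182865i) = +0.000983-0.000183i

Re=0.0010 Im=-0.0002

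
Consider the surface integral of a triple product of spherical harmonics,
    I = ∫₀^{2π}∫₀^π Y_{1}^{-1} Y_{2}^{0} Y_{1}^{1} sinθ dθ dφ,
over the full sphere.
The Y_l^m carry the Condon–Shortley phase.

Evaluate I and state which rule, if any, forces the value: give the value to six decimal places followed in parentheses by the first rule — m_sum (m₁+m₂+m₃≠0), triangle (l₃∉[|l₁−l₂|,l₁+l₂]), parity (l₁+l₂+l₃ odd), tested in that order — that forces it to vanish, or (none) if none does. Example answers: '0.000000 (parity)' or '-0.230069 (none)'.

Checks pass: Σm=0; 4 even; l₃=1∈[1,3].
(2·1+1)(2·2+1)(2·1+1) = 45
Δ: 2! 0! 2! / 5! → 1/30
sum: t=1:−1/1 = -1/1
3j²(1 2 1; 0 0 0) = Δ·Π!·Σ² = 2/15  (sign +1)
sum: t=2:+1/4 = 1/4
3j²(1 2 1; -1 0 1) = Δ·Π!·Σ² = 1/30  (sign +1)
combine: 4πI² = 45·2/15·1/30 = 1/5
take √, sign +1: I = 0.12615663
No selection rule forces the value: the integral is nonzero (none).

0.126157 (none)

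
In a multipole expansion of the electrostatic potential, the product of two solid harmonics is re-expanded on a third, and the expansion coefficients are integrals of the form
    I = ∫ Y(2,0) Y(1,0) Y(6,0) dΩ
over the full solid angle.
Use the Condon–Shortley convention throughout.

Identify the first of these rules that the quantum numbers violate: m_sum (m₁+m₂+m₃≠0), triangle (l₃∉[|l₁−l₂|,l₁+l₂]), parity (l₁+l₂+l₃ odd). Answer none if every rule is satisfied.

Σmᵢ = 0  ✓
l₃∈[|l₁−l₂|,l₁+l₂]=[1,3] required, l₃=6 fails  ✗
Σlᵢ = 9 ⇒ odd

triangle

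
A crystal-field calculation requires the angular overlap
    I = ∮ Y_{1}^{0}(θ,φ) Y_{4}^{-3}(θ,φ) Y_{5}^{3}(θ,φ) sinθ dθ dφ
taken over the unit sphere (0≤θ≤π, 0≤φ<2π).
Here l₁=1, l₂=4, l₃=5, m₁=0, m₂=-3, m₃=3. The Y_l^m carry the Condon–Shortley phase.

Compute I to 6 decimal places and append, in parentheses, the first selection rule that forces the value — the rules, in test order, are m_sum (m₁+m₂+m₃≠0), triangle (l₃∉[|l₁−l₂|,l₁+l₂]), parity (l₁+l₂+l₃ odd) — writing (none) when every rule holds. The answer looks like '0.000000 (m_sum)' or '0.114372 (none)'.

-0.196426 (none)

Checks pass: Σm=0; 10 even; l₃=5∈[3,5].
(2·1+1)(2·4+1)(2·5+1) = 297
Δ: 0! 2! 8! / 11! → 1/495
sum: t=0:+1/576 = 1/576
3j²(1 4 5; 0 0 0) = Δ·Π!·Σ² = 5/99  (sign -1)
sum: t=0:+1/5040 = 1/5040
3j²(1 4 5; 0 -3 3) = Δ·Π!·Σ² = 16/495  (sign +1)
combine: 4πI² = 297·5/99·16/495 = 16/33
take √, sign -1: I = -0.19642560
No selection rule forces the value: the integral is nonzero (none).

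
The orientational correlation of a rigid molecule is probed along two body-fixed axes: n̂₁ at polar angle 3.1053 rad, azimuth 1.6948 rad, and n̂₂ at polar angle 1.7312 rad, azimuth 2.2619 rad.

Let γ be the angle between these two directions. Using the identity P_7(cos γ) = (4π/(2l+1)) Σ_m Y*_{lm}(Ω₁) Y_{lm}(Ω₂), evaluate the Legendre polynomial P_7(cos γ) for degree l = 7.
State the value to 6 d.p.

-0.291015

Summing Y*_{l m}(θ₁,φ₁)·Y_{l m}(θ₂,φ₂) over m ∈ [−7, 7]; prefactor 4π/(2·7+1) = 0.837758:
  m=-7: (+0.000000-0.000000i) × (-0.453217+0.057104i) = -0.000000+0.000000i  (running Σ = -0.000000+0.000000i)
  m=-6: (+0.000000+0.000000i) × (-0.148241+0.233446i) = -0.000000+0.000000i  (running Σ = -0.000000+0.000000i)
  m=-5: (-0.000000+0.000000i) × (-0.070993-0.218669i) = +0.000000+0.000000i  (running Σ = +0.000000+0.000000i)
  m=-4: (-0.000011-0.000006i) × (-0.276128-0.109387i) = +0.000002+0.000003i  (running Σ = +0.000002+0.000003i)
  m=-3: (+0.000153-0.000392i) × (+0.131458-0.072245i) = -0.000008-0.000063i  (running Σ = -0.000006-0.000060i)
  m=-2: (+0.009533+0.002414i) × (+0.056094-0.293904i) = +0.001244-0.002666i  (running Σ = +0.001238-0.002726i)
  m=-1: (-0.018184+0.145886i) × (+0.075204+0.090915i) = -0.014631+0.009318i  (running Σ = -0.013392+0.006592i)
  m=0: (-1.072493-0.000000i) × (+0.298919+0.000000i) = -0.320589-0.000000i  (running Σ = -0.333981+0.006592i)
  m=1: (+0.018184+0.145886i) × (-0.075204+0.090915i) = -0.014631-0.009318i  (running Σ = -0.348612-0.002726i)
  m=2: (+0.009533-0.002414i) × (+0.056094+0.293904i) = +0.001244+0.002666i  (running Σ = -0.347368-0.000060i)
  m=3: (-0.000153-0.000392i) × (-0.131458-0.072245i) = -0.000008+0.000063i  (running Σ = -0.347376+0.000003i)
  m=4: (-0.000011+0.000006i) × (-0.276128+0.109387i) = +0.000002-0.000003i  (running Σ = -0.347374+0.000000i)
  m=5: (+0.000000+0.000000i) × (+0.070993-0.218669i) = +0.000000-0.000000i  (running Σ = -0.347374+0.000000i)
  m=6: (+0.000000-0.000000i) × (-0.148241-0.233446i) = -0.000000-0.000000i  (running Σ = -0.347374+0.000000i)
  m=7: (-0.000000-0.000000i) × (+0.453217+0.057104i) = -0.000000-0.000000i  (running Σ = -0.347374+0.000000i)
Accumulated sum -0.347374+0.000000i; after 4π/(2l+1) scaling, -0.291015+0.000000i ⇒ P_7 = -0.291015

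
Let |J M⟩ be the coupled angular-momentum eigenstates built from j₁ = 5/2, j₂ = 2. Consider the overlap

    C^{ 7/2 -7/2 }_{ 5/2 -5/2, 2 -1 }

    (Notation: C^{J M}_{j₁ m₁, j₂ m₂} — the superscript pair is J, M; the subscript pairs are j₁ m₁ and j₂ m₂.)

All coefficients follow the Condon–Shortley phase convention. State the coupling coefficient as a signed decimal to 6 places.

-0.745356

j₁+j₂−J=1  J+j₁−j₂=4  J−j₁+j₂=3  j₁+j₂+J+1=9
(j₁±m₁, j₂±m₂, J±M) = (0,5,1,3,0,7)
P² = 11520
sum k=1..1:
  [1] −1/144 = -1/144
S = -1/144
C² = P²·S² = 5/9 ; C = -0.745356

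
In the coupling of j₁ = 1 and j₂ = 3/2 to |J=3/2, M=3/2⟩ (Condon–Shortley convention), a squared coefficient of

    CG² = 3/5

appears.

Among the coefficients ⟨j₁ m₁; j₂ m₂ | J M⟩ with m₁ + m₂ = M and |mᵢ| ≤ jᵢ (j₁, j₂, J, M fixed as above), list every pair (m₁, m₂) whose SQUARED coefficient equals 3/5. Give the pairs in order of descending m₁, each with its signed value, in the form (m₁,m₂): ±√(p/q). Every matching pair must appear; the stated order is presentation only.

(0,3/2): −√(3/5)

Admissible pairs with m₁+m₂ = M = 3/2: (0,3/2), (1,1/2)
  (m₁,m₂)=(1,1/2): CG² = 2/5, CG = +√(2/5)
  (m₁,m₂)=(0,3/2): CG² = 3/5, CG = −√(3/5)   ← matches the target
Pairs with CG² = 3/5: (0,3/2): −√(3/5)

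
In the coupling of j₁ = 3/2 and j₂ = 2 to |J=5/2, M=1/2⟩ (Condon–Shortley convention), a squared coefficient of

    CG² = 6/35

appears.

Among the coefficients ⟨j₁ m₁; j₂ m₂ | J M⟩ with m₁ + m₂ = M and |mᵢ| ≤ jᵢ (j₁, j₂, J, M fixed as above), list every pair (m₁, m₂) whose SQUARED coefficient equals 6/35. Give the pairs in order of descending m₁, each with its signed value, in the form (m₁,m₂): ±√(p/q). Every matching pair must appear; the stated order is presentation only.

Admissible pairs with m₁+m₂ = M = 1/2: (-3/2,2), (-1/2,1), (1/2,0), (3/2,-1)
  (m₁,m₂)=(3/2,-1): CG² = 27/70, CG = +√(27/70)
  (m₁,m₂)=(1/2,0): CG² = 3/35, CG = +√(3/35)
  (m₁,m₂)=(-1/2,1): CG² = 5/14, CG = −√(5/14)
  (m₁,m₂)=(-3/2,2): CG² = 6/35, CG = −√(6/35)   ← matches the target
Pairs with CG² = 6/35: (-3/2,2): −√(6/35)

(-3/2,2): −√(6/35)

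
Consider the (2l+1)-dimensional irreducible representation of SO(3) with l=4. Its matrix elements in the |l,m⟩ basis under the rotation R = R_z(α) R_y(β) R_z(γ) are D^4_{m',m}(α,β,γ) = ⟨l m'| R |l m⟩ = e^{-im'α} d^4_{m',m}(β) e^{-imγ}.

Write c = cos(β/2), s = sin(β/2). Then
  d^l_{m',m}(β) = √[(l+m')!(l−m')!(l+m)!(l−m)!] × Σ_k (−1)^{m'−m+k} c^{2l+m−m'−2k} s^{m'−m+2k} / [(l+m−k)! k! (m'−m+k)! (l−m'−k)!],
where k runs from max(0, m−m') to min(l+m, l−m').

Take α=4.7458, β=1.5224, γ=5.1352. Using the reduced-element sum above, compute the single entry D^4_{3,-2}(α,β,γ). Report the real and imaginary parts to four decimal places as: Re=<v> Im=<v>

Re=0.3147 Im=-0.3409

Split into d^4_{3,-2}(β=1.5224) × two z-phases.
With c≡cos(β/2)=0.724009 and s≡sin(β/2)=0.689791, N=[5040·1·2·720]^{1/2}=2693.993318
Admissible k: 0..1 (factorial args all ≥0)
  k=0: (−1)^5·2693.9933/(240)·0.7240^3·0.6898^5 = -0.665279
  k=1: (−1)^6·2693.9933/(720)·0.7240^1·0.6898^7 = +0.201293
d^4_{3,-2}(1.5224) = -0.665279 +0.201293 = -0.463985
Attach z-rotation phases: D = e^{-i(3)(4.7458)}·(-0.463985)·e^{-i(-2)(5.1352)} = +0.314702-0.340948i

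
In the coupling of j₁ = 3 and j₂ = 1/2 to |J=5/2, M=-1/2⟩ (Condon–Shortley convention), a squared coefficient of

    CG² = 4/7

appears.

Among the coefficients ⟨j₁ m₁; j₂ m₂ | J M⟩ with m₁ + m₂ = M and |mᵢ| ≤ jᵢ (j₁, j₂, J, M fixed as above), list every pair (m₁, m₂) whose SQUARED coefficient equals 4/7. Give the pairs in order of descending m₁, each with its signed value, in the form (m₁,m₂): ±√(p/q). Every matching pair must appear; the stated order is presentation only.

Admissible pairs with m₁+m₂ = M = -1/2: (-1,1/2), (0,-1/2)
  (m₁,m₂)=(0,-1/2): CG² = 3/7, CG = +√(3/7)
  (m₁,m₂)=(-1,1/2): CG² = 4/7, CG = −√(4/7)   ← matches the target
Pairs with CG² = 4/7: (-1,1/2): −√(4/7)

(-1,1/2): −√(4/7)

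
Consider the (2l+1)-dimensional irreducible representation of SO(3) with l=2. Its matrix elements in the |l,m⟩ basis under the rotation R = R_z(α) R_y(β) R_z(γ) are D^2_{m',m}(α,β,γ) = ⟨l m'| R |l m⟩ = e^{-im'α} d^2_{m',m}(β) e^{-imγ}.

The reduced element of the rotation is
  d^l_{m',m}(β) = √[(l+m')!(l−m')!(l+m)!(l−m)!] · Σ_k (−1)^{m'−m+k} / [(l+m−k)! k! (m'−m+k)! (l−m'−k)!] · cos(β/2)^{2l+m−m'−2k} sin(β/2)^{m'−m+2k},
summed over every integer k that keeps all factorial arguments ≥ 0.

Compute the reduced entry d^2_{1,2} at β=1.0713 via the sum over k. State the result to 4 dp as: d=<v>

d^2_{1,2}(β=1.0713) via the finite sum:
c=cos(1.071300/2)=0.859937, s=sin(1.071300/2)=0.510400; N=√[6·1·24·1]=12.000000
k∈{1} keeps every argument non-negative
  k=1: (−1)^0·12.0000/(6)·0.8599^3·0.5104^1 = +0.649144
d^2_{1,2}(1.0713) = +0.649144

d=0.6491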